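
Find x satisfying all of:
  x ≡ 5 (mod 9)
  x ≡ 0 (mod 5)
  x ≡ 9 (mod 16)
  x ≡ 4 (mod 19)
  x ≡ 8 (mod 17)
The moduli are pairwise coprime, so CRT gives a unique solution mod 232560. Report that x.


Product of moduli M = 9 · 5 · 16 · 19 · 17 = 232560.
Merge one congruence at a time:
  Start: x ≡ 5 (mod 9).
  Combine with x ≡ 0 (mod 5); new modulus lcm = 45.
    Write x = 5 + 9·t and substitute into x ≡ 0 (mod 5): 9·t ≡ 0 − 5 = -5 (mod 5).
    Reduce coefficients mod 5: 4·t ≡ 0 (mod 5).
    The inverse of 4 mod 5 is 4 (since 4·4 = 16 = 3·5 + 1), so t ≡ 4·0 = 0 ≡ 0 (mod 5).
    Then x = 5 + 9·0 = 5, valid modulo lcm(9, 5) = 45: x ≡ 5 (mod 45).
  Combine with x ≡ 9 (mod 16); new modulus lcm = 720.
    Write x = 5 + 45·t and substitute into x ≡ 9 (mod 16): 45·t ≡ 9 − 5 = 4 (mod 16).
    Reduce coefficients mod 16: 13·t ≡ 4 (mod 16).
    The inverse of 13 mod 16 is 5 (since 13·5 = 65 = 4·16 + 1), so t ≡ 5·4 = 20 ≡ 4 (mod 16).
    Then x = 5 + 45·4 = 185, valid modulo lcm(45, 16) = 720: x ≡ 185 (mod 720).
  Combine with x ≡ 4 (mod 19); new modulus lcm = 13680.
    Write x = 185 + 720·t and substitute into x ≡ 4 (mod 19): 720·t ≡ 4 − 185 = -181 (mod 19).
    Reduce coefficients mod 19: 17·t ≡ 9 (mod 19).
    The inverse of 17 mod 19 is 9 (since 17·9 = 153 = 8·19 + 1), so t ≡ 9·9 = 81 ≡ 5 (mod 19).
    Then x = 185 + 720·5 = 3785, valid modulo lcm(720, 19) = 13680: x ≡ 3785 (mod 13680).
  Combine with x ≡ 8 (mod 17); new modulus lcm = 232560.
    Write x = 3785 + 13680·t and substitute into x ≡ 8 (mod 17): 13680·t ≡ 8 − 3785 = -3777 (mod 17).
    Reduce coefficients mod 17: 12·t ≡ 14 (mod 17).
    The inverse of 12 mod 17 is 10 (since 12·10 = 120 = 7·17 + 1), so t ≡ 10·14 = 140 ≡ 4 (mod 17).
    Then x = 3785 + 13680·4 = 58505, valid modulo lcm(13680, 17) = 232560: x ≡ 58505 (mod 232560).
Verify against each original: 58505 mod 9 = 5, 58505 mod 5 = 0, 58505 mod 16 = 9, 58505 mod 19 = 4, 58505 mod 17 = 8.

x ≡ 58505 (mod 232560).


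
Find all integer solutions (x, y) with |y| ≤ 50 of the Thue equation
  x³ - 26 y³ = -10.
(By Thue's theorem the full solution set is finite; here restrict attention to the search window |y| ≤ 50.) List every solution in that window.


The equation is x³ - 26y³ = -10. For fixed y, x³ = 26·y³ − 10, so a solution requires the RHS to be a perfect cube.
Strategy: iterate y from -50 to 50, compute RHS = 26·y³ − 10, and check whether it is a (positive or negative) perfect cube.
Check small values of y:
  y = 0: RHS = -10 is not a perfect cube.
  y = 1: RHS = 16 is not a perfect cube.
  y = -1: RHS = -36 is not a perfect cube.
  y = 2: RHS = 198 is not a perfect cube.
  y = -2: RHS = -218 is not a perfect cube.
  y = 3: RHS = 692 is not a perfect cube.
  y = -3: RHS = -712 is not a perfect cube.
Continuing the search up to |y| = 50 finds no solutions either.
No (x, y) in the scanned range satisfies the equation.

No integer solutions with |y| ≤ 50.


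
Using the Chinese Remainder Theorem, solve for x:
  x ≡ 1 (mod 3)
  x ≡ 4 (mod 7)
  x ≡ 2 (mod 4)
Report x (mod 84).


Moduli 3, 7, 4 are pairwise coprime; by CRT there is a unique solution modulo M = 3 · 7 · 4 = 84.
Solve pairwise, accumulating the modulus:
  Start with x ≡ 1 (mod 3).
  Combine with x ≡ 4 (mod 7): since gcd(3, 7) = 1, we get a unique residue mod 21.
    Write x = 1 + 3·t and substitute into x ≡ 4 (mod 7): 3·t ≡ 4 − 1 = 3 (mod 7).
    The inverse of 3 mod 7 is 5 (since 3·5 = 15 = 2·7 + 1), so t ≡ 5·3 = 15 ≡ 1 (mod 7).
    Then x = 1 + 3·1 = 4, valid modulo lcm(3, 7) = 21: x ≡ 4 (mod 21).
  Combine with x ≡ 2 (mod 4): since gcd(21, 4) = 1, we get a unique residue mod 84.
    Write x = 4 + 21·t and substitute into x ≡ 2 (mod 4): 21·t ≡ 2 − 4 = -2 (mod 4).
    Reduce coefficients mod 4: 1·t ≡ 2 (mod 4).
    So t ≡ 2 (mod 4).
    Then x = 4 + 21·2 = 46, valid modulo lcm(21, 4) = 84: x ≡ 46 (mod 84).
Verify: 46 mod 3 = 1 ✓, 46 mod 7 = 4 ✓, 46 mod 4 = 2 ✓.

x ≡ 46 (mod 84).


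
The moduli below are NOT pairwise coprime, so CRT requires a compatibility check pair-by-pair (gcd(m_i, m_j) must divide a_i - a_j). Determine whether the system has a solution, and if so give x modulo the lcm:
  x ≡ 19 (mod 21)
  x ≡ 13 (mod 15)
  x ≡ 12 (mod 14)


Moduli 21, 15, 14 are not pairwise coprime, so CRT works modulo lcm(m_i) when all pairwise compatibility conditions hold.
Pairwise compatibility: gcd(m_i, m_j) must divide a_i - a_j for every pair.
Merge one congruence at a time:
  Start: x ≡ 19 (mod 21).
  Combine with x ≡ 13 (mod 15): gcd(21, 15) = 3; 13 - 19 = -6, which IS divisible by 3, so compatible.
    Write x = 19 + 21·t and substitute into x ≡ 13 (mod 15): 21·t ≡ 13 − 19 = -6 (mod 15).
    Divide the congruence (and modulus) by g = 3: 7·t ≡ -2 (mod 5).
    Reduce coefficients mod 5: 2·t ≡ 3 (mod 5).
    The inverse of 2 mod 5 is 3 (since 2·3 = 6 = 1·5 + 1), so t ≡ 3·3 = 9 ≡ 4 (mod 5).
    Then x = 19 + 21·4 = 103, valid modulo lcm(21, 15) = 105: x ≡ 103 (mod 105).
  Combine with x ≡ 12 (mod 14): gcd(105, 14) = 7; 12 - 103 = -91, which IS divisible by 7, so compatible.
    Write x = 103 + 105·t and substitute into x ≡ 12 (mod 14): 105·t ≡ 12 − 103 = -91 (mod 14).
    Divide the congruence (and modulus) by g = 7: 15·t ≡ -13 (mod 2).
    Reduce coefficients mod 2: 1·t ≡ 1 (mod 2).
    So t ≡ 1 (mod 2).
    Then x = 103 + 105·1 = 208, valid modulo lcm(105, 14) = 210: x ≡ 208 (mod 210).
Verify: 208 mod 21 = 19, 208 mod 15 = 13, 208 mod 14 = 12.

x ≡ 208 (mod 210).


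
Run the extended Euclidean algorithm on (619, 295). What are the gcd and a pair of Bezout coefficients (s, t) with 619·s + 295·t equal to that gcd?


Euclidean algorithm on (619, 295) — divide until remainder is 0:
  619 = 2 · 295 + 29
  295 = 10 · 29 + 5
  29 = 5 · 5 + 4
  5 = 1 · 4 + 1
  4 = 4 · 1 + 0
gcd(619, 295) = 1.
Track Bezout coefficients alongside the remainders: start with r₀ = 619 = a·1 + b·0 (s = 1, t = 0) and r₁ = 295 = a·0 + b·1 (s = 0, t = 1); each new remainder r_{k+1} = r_{k-1} − q_k·r_k inherits s_{k+1} = s_{k-1} − q_k·s_k, t_{k+1} = t_{k-1} − q_k·t_k, so r_k = a·s_k + b·t_k at every step:
  q = 2: r = 29, s = 1 − 2·0 = 1, t = 0 − 2·1 = -2  (check: 619·1 + 295·(-2) = 29)
  q = 10: r = 5, s = 0 − 10·1 = -10, t = 1 − 10·(-2) = 21  (check: 619·(-10) + 295·21 = 5)
  q = 5: r = 4, s = 1 − 5·(-10) = 51, t = -2 − 5·21 = -107  (check: 619·51 + 295·(-107) = 4)
  q = 1: r = 1, s = -10 − 1·51 = -61, t = 21 − 1·(-107) = 128  (check: 619·(-61) + 295·128 = 1)
The row with r = 1 (the gcd) gives the Bezout coefficients s = -61, t = 128.
Result: 619 · (-61) + 295 · (128) = 1.

gcd(619, 295) = 1; s = -61, t = 128 (check: 619·(-61) + 295·128 = 1).


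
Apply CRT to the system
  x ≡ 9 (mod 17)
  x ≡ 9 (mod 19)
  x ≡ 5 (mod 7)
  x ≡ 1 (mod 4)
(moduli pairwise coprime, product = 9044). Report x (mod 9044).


Product of moduli M = 17 · 19 · 7 · 4 = 9044.
Merge one congruence at a time:
  Start: x ≡ 9 (mod 17).
  Combine with x ≡ 9 (mod 19); new modulus lcm = 323.
    Write x = 9 + 17·t and substitute into x ≡ 9 (mod 19): 17·t ≡ 9 − 9 = 0 (mod 19).
    The inverse of 17 mod 19 is 9 (since 17·9 = 153 = 8·19 + 1), so t ≡ 9·0 = 0 ≡ 0 (mod 19).
    Then x = 9 + 17·0 = 9, valid modulo lcm(17, 19) = 323: x ≡ 9 (mod 323).
  Combine with x ≡ 5 (mod 7); new modulus lcm = 2261.
    Write x = 9 + 323·t and substitute into x ≡ 5 (mod 7): 323·t ≡ 5 − 9 = -4 (mod 7).
    Reduce coefficients mod 7: 1·t ≡ 3 (mod 7).
    So t ≡ 3 (mod 7).
    Then x = 9 + 323·3 = 978, valid modulo lcm(323, 7) = 2261: x ≡ 978 (mod 2261).
  Combine with x ≡ 1 (mod 4); new modulus lcm = 9044.
    Write x = 978 + 2261·t and substitute into x ≡ 1 (mod 4): 2261·t ≡ 1 − 978 = -977 (mod 4).
    Reduce coefficients mod 4: 1·t ≡ 3 (mod 4).
    So t ≡ 3 (mod 4).
    Then x = 978 + 2261·3 = 7761, valid modulo lcm(2261, 4) = 9044: x ≡ 7761 (mod 9044).
Verify against each original: 7761 mod 17 = 9, 7761 mod 19 = 9, 7761 mod 7 = 5, 7761 mod 4 = 1.

x ≡ 7761 (mod 9044).


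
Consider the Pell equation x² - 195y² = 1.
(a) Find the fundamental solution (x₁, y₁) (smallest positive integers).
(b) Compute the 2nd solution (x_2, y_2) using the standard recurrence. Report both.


Step 1: Find the fundamental solution (x₁, y₁) of x² - 195y² = 1.
  Expand √195 as a continued fraction. a₀ = ⌊√195⌋ = 13; iterate m_{k+1} = d_k·a_k − m_k, d_{k+1} = (195 − m_{k+1}²)/d_k, a_{k+1} = ⌊(a₀ + m_{k+1})/d_{k+1}⌋ (starting m₀ = 0, d₀ = 1), with convergents p_k = a_k·p_{k-1} + p_{k-2}, q_k = a_k·q_{k-1} + q_{k-2} (p₋₁ = 1, q₋₁ = 0):
  k = 0: a₀ = 13; p₀/q₀ = 13/1; p₀² − 195·q₀² = 169 − 195 = -26.
  k = 1: m = 13, d = 26, a = ⌊(13 + 13)/26⌋ = 1; p/q = (1·13 + 1)/(1·1 + 0) = 14/1; p² − 195·q² = 196 − 195 = 1.
  The first convergent with p² − 195·q² = 1 gives the fundamental solution (x₁, y₁) = (14, 1).
Step 2: Apply the recurrence (x_{n+1}, y_{n+1}) = (x₁x_n + 195y₁y_n, x₁y_n + y₁x_n) repeatedly.
  From (x_1, y_1) = (14, 1): x_2 = 14·14 + 195·1·1 = 391; y_2 = 14·1 + 1·14 = 28.
Step 3: Verify x_2² - 195·y_2² = 152881 - 152880 = 1 (should be 1). ✓

(x_1, y_1) = (14, 1); (x_2, y_2) = (391, 28).


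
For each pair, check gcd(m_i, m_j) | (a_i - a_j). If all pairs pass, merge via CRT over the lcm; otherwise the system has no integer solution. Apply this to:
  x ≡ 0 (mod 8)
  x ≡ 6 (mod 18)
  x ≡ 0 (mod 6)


Moduli 8, 18, 6 are not pairwise coprime, so CRT works modulo lcm(m_i) when all pairwise compatibility conditions hold.
Pairwise compatibility: gcd(m_i, m_j) must divide a_i - a_j for every pair.
Merge one congruence at a time:
  Start: x ≡ 0 (mod 8).
  Combine with x ≡ 6 (mod 18): gcd(8, 18) = 2; 6 - 0 = 6, which IS divisible by 2, so compatible.
    Write x = 0 + 8·t and substitute into x ≡ 6 (mod 18): 8·t ≡ 6 − 0 = 6 (mod 18).
    Divide the congruence (and modulus) by g = 2: 4·t ≡ 3 (mod 9).
    The inverse of 4 mod 9 is 7 (since 4·7 = 28 = 3·9 + 1), so t ≡ 7·3 = 21 ≡ 3 (mod 9).
    Then x = 0 + 8·3 = 24, valid modulo lcm(8, 18) = 72: x ≡ 24 (mod 72).
  Combine with x ≡ 0 (mod 6): gcd(72, 6) = 6; 0 - 24 = -24, which IS divisible by 6, so compatible.
    Write x = 24 + 72·t and substitute into x ≡ 0 (mod 6): 72·t ≡ 0 − 24 = -24 (mod 6).
    Divide the congruence (and modulus) by g = 6: 12·t ≡ -4 (mod 1).
    Modulo 1 every t works; take t = 0.
    Then x = 24 + 72·0 = 24, valid modulo lcm(72, 6) = 72: x ≡ 24 (mod 72).
Verify: 24 mod 8 = 0, 24 mod 18 = 6, 24 mod 6 = 0.

x ≡ 24 (mod 72).


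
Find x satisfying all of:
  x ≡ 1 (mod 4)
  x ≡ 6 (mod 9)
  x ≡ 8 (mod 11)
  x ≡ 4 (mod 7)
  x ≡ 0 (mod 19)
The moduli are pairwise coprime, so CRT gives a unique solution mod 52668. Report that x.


Product of moduli M = 4 · 9 · 11 · 7 · 19 = 52668.
Merge one congruence at a time:
  Start: x ≡ 1 (mod 4).
  Combine with x ≡ 6 (mod 9); new modulus lcm = 36.
    Write x = 1 + 4·t and substitute into x ≡ 6 (mod 9): 4·t ≡ 6 − 1 = 5 (mod 9).
    The inverse of 4 mod 9 is 7 (since 4·7 = 28 = 3·9 + 1), so t ≡ 7·5 = 35 ≡ 8 (mod 9).
    Then x = 1 + 4·8 = 33, valid modulo lcm(4, 9) = 36: x ≡ 33 (mod 36).
  Combine with x ≡ 8 (mod 11); new modulus lcm = 396.
    Write x = 33 + 36·t and substitute into x ≡ 8 (mod 11): 36·t ≡ 8 − 33 = -25 (mod 11).
    Reduce coefficients mod 11: 3·t ≡ 8 (mod 11).
    The inverse of 3 mod 11 is 4 (since 3·4 = 12 = 1·11 + 1), so t ≡ 4·8 = 32 ≡ 10 (mod 11).
    Then x = 33 + 36·10 = 393, valid modulo lcm(36, 11) = 396: x ≡ 393 (mod 396).
  Combine with x ≡ 4 (mod 7); new modulus lcm = 2772.
    Write x = 393 + 396·t and substitute into x ≡ 4 (mod 7): 396·t ≡ 4 − 393 = -389 (mod 7).
    Reduce coefficients mod 7: 4·t ≡ 3 (mod 7).
    The inverse of 4 mod 7 is 2 (since 4·2 = 8 = 1·7 + 1), so t ≡ 2·3 = 6 ≡ 6 (mod 7).
    Then x = 393 + 396·6 = 2769, valid modulo lcm(396, 7) = 2772: x ≡ 2769 (mod 2772).
  Combine with x ≡ 0 (mod 19); new modulus lcm = 52668.
    Write x = 2769 + 2772·t and substitute into x ≡ 0 (mod 19): 2772·t ≡ 0 − 2769 = -2769 (mod 19).
    Reduce coefficients mod 19: 17·t ≡ 5 (mod 19).
    The inverse of 17 mod 19 is 9 (since 17·9 = 153 = 8·19 + 1), so t ≡ 9·5 = 45 ≡ 7 (mod 19).
    Then x = 2769 + 2772·7 = 22173, valid modulo lcm(2772, 19) = 52668: x ≡ 22173 (mod 52668).
Verify against each original: 22173 mod 4 = 1, 22173 mod 9 = 6, 22173 mod 11 = 8, 22173 mod 7 = 4, 22173 mod 19 = 0.

x ≡ 22173 (mod 52668).


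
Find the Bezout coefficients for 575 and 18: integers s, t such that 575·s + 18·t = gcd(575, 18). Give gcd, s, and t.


Euclidean algorithm on (575, 18) — divide until remainder is 0:
  575 = 31 · 18 + 17
  18 = 1 · 17 + 1
  17 = 17 · 1 + 0
gcd(575, 18) = 1.
Track Bezout coefficients alongside the remainders: start with r₀ = 575 = a·1 + b·0 (s = 1, t = 0) and r₁ = 18 = a·0 + b·1 (s = 0, t = 1); each new remainder r_{k+1} = r_{k-1} − q_k·r_k inherits s_{k+1} = s_{k-1} − q_k·s_k, t_{k+1} = t_{k-1} − q_k·t_k, so r_k = a·s_k + b·t_k at every step:
  q = 31: r = 17, s = 1 − 31·0 = 1, t = 0 − 31·1 = -31  (check: 575·1 + 18·(-31) = 17)
  q = 1: r = 1, s = 0 − 1·1 = -1, t = 1 − 1·(-31) = 32  (check: 575·(-1) + 18·32 = 1)
The row with r = 1 (the gcd) gives the Bezout coefficients s = -1, t = 32.
Result: 575 · (-1) + 18 · (32) = 1.

gcd(575, 18) = 1; s = -1, t = 32 (check: 575·(-1) + 18·32 = 1).


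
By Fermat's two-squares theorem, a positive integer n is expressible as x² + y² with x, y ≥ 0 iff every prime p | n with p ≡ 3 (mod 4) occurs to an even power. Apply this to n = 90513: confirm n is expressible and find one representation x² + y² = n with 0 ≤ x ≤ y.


Step 1: Factor n = 90513 = 3^2 · 89 · 113.
Step 2: Check the mod-4 condition on each prime factor: 3 ≡ 3 (mod 4), exponent 2 (must be even); 89 ≡ 1 (mod 4), exponent 1; 113 ≡ 1 (mod 4), exponent 1.
All primes ≡ 3 (mod 4) appear to even exponent (or don't appear), so by the two-squares theorem n IS expressible as a sum of two squares.
Step 3: Build a representation. Group n = k² · m with k = 3 and m = 89 · 113 = 10057 (a product of primes ≡ 1 (mod 4)); a representation of m scales to one of n via (k·x)² + (k·y)² = k²(x² + y²). Each prime p ≡ 1 (mod 4) is itself a sum of two squares; find a² by testing p − a² for a perfect square:
  89: 89 − 1² = 88, 89 − 2² = 85, 89 − 3² = 80, 89 − 4² = 73, 89 − 5² = 64 = 8² ⇒ 89 = 5² + 8².
  113: 113 − 1² = 112, 113 − 2² = 109, 113 − 3² = 104, 113 − 4² = 97, 113 − 5² = 88, 113 − 6² = 77, 113 − 7² = 64 = 8² ⇒ 113 = 7² + 8².
  Combine using the Brahmagupta–Fibonacci identity (a² + b²)(c² + d²) = (ac − bd)² + (ad + bc)² = (ac + bd)² + (ad − bc)²:
  89 · 113 = 10057: from (5² + 8²)(7² + 8²), take (5·7 − 8·8, 5·8 + 8·7) = (35 − 64, 40 + 56) = (-29, 96); dropping signs (only squares matter) gives (29, 96); check 29² + 96² = 841 + 9216 = 10057 ✓.
  Scale by k = 3: (3·29, 3·96) = (87, 288).
Step 4: Order so x ≤ y and verify: 87² + 288² = 7569 + 82944 = 90513 = n. ✓

n = 90513 = 87² + 288² (one valid representation with x ≤ y).


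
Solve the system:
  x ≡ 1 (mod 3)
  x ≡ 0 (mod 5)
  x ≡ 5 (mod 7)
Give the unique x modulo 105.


Moduli 3, 5, 7 are pairwise coprime; by CRT there is a unique solution modulo M = 3 · 5 · 7 = 105.
Solve pairwise, accumulating the modulus:
  Start with x ≡ 1 (mod 3).
  Combine with x ≡ 0 (mod 5): since gcd(3, 5) = 1, we get a unique residue mod 15.
    Write x = 1 + 3·t and substitute into x ≡ 0 (mod 5): 3·t ≡ 0 − 1 = -1 (mod 5).
    Reduce coefficients mod 5: 3·t ≡ 4 (mod 5).
    The inverse of 3 mod 5 is 2 (since 3·2 = 6 = 1·5 + 1), so t ≡ 2·4 = 8 ≡ 3 (mod 5).
    Then x = 1 + 3·3 = 10, valid modulo lcm(3, 5) = 15: x ≡ 10 (mod 15).
  Combine with x ≡ 5 (mod 7): since gcd(15, 7) = 1, we get a unique residue mod 105.
    Write x = 10 + 15·t and substitute into x ≡ 5 (mod 7): 15·t ≡ 5 − 10 = -5 (mod 7).
    Reduce coefficients mod 7: 1·t ≡ 2 (mod 7).
    So t ≡ 2 (mod 7).
    Then x = 10 + 15·2 = 40, valid modulo lcm(15, 7) = 105: x ≡ 40 (mod 105).
Verify: 40 mod 3 = 1 ✓, 40 mod 5 = 0 ✓, 40 mod 7 = 5 ✓.

x ≡ 40 (mod 105).


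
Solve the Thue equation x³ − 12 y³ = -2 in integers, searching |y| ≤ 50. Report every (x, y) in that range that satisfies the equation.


The equation is x³ - 12y³ = -2. For fixed y, x³ = 12·y³ − 2, so a solution requires the RHS to be a perfect cube.
Strategy: iterate y from -50 to 50, compute RHS = 12·y³ − 2, and check whether it is a (positive or negative) perfect cube.
Check small values of y:
  y = 0: RHS = -2 is not a perfect cube.
  y = 1: RHS = 10 is not a perfect cube.
  y = -1: RHS = -14 is not a perfect cube.
  y = 2: RHS = 94 is not a perfect cube.
  y = -2: RHS = -98 is not a perfect cube.
  y = 3: RHS = 322 is not a perfect cube.
  y = -3: RHS = -326 is not a perfect cube.
Continuing the search up to |y| = 50 finds no solutions either.
No (x, y) in the scanned range satisfies the equation.

No integer solutions with |y| ≤ 50.


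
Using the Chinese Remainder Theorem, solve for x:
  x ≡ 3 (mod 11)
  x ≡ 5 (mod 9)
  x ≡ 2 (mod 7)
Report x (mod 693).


Moduli 11, 9, 7 are pairwise coprime; by CRT there is a unique solution modulo M = 11 · 9 · 7 = 693.
Solve pairwise, accumulating the modulus:
  Start with x ≡ 3 (mod 11).
  Combine with x ≡ 5 (mod 9): since gcd(11, 9) = 1, we get a unique residue mod 99.
    Write x = 3 + 11·t and substitute into x ≡ 5 (mod 9): 11·t ≡ 5 − 3 = 2 (mod 9).
    Reduce coefficients mod 9: 2·t ≡ 2 (mod 9).
    The inverse of 2 mod 9 is 5 (since 2·5 = 10 = 1·9 + 1), so t ≡ 5·2 = 10 ≡ 1 (mod 9).
    Then x = 3 + 11·1 = 14, valid modulo lcm(11, 9) = 99: x ≡ 14 (mod 99).
  Combine with x ≡ 2 (mod 7): since gcd(99, 7) = 1, we get a unique residue mod 693.
    Write x = 14 + 99·t and substitute into x ≡ 2 (mod 7): 99·t ≡ 2 − 14 = -12 (mod 7).
    Reduce coefficients mod 7: 1·t ≡ 2 (mod 7).
    So t ≡ 2 (mod 7).
    Then x = 14 + 99·2 = 212, valid modulo lcm(99, 7) = 693: x ≡ 212 (mod 693).
Verify: 212 mod 11 = 3 ✓, 212 mod 9 = 5 ✓, 212 mod 7 = 2 ✓.

x ≡ 212 (mod 693).


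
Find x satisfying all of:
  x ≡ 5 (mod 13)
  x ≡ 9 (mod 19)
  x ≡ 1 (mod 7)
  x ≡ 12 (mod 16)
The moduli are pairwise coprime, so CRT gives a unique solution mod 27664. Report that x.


Product of moduli M = 13 · 19 · 7 · 16 = 27664.
Merge one congruence at a time:
  Start: x ≡ 5 (mod 13).
  Combine with x ≡ 9 (mod 19); new modulus lcm = 247.
    Write x = 5 + 13·t and substitute into x ≡ 9 (mod 19): 13·t ≡ 9 − 5 = 4 (mod 19).
    The inverse of 13 mod 19 is 3 (since 13·3 = 39 = 2·19 + 1), so t ≡ 3·4 = 12 ≡ 12 (mod 19).
    Then x = 5 + 13·12 = 161, valid modulo lcm(13, 19) = 247: x ≡ 161 (mod 247).
  Combine with x ≡ 1 (mod 7); new modulus lcm = 1729.
    Write x = 161 + 247·t and substitute into x ≡ 1 (mod 7): 247·t ≡ 1 − 161 = -160 (mod 7).
    Reduce coefficients mod 7: 2·t ≡ 1 (mod 7).
    The inverse of 2 mod 7 is 4 (since 2·4 = 8 = 1·7 + 1), so t ≡ 4·1 = 4 ≡ 4 (mod 7).
    Then x = 161 + 247·4 = 1149, valid modulo lcm(247, 7) = 1729: x ≡ 1149 (mod 1729).
  Combine with x ≡ 12 (mod 16); new modulus lcm = 27664.
    Write x = 1149 + 1729·t and substitute into x ≡ 12 (mod 16): 1729·t ≡ 12 − 1149 = -1137 (mod 16).
    Reduce coefficients mod 16: 1·t ≡ 15 (mod 16).
    So t ≡ 15 (mod 16).
    Then x = 1149 + 1729·15 = 27084, valid modulo lcm(1729, 16) = 27664: x ≡ 27084 (mod 27664).
Verify against each original: 27084 mod 13 = 5, 27084 mod 19 = 9, 27084 mod 7 = 1, 27084 mod 16 = 12.

x ≡ 27084 (mod 27664).


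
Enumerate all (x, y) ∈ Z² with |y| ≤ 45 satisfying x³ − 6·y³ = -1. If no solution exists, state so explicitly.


The equation is x³ - 6y³ = -1. For fixed y, x³ = 6·y³ − 1, so a solution requires the RHS to be a perfect cube.
Strategy: iterate y from -45 to 45, compute RHS = 6·y³ − 1, and check whether it is a (positive or negative) perfect cube.
Check small values of y:
  y = 0: RHS = -1 = (-1)³ ⇒ x = -1 works.
  y = 1: RHS = 5 is not a perfect cube.
  y = -1: RHS = -7 is not a perfect cube.
  y = 2: RHS = 47 is not a perfect cube.
  y = -2: RHS = -49 is not a perfect cube.
  y = 3: RHS = 161 is not a perfect cube.
  y = -3: RHS = -163 is not a perfect cube.
Continuing the search up to |y| = 45 finds no further solutions beyond those listed.
Collected solutions: (-1, 0).

Solutions (with |y| ≤ 45): (-1, 0).


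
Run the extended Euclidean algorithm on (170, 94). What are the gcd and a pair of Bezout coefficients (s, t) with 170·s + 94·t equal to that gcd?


Euclidean algorithm on (170, 94) — divide until remainder is 0:
  170 = 1 · 94 + 76
  94 = 1 · 76 + 18
  76 = 4 · 18 + 4
  18 = 4 · 4 + 2
  4 = 2 · 2 + 0
gcd(170, 94) = 2.
Track Bezout coefficients alongside the remainders: start with r₀ = 170 = a·1 + b·0 (s = 1, t = 0) and r₁ = 94 = a·0 + b·1 (s = 0, t = 1); each new remainder r_{k+1} = r_{k-1} − q_k·r_k inherits s_{k+1} = s_{k-1} − q_k·s_k, t_{k+1} = t_{k-1} − q_k·t_k, so r_k = a·s_k + b·t_k at every step:
  q = 1: r = 76, s = 1 − 1·0 = 1, t = 0 − 1·1 = -1  (check: 170·1 + 94·(-1) = 76)
  q = 1: r = 18, s = 0 − 1·1 = -1, t = 1 − 1·(-1) = 2  (check: 170·(-1) + 94·2 = 18)
  q = 4: r = 4, s = 1 − 4·(-1) = 5, t = -1 − 4·2 = -9  (check: 170·5 + 94·(-9) = 4)
  q = 4: r = 2, s = -1 − 4·5 = -21, t = 2 − 4·(-9) = 38  (check: 170·(-21) + 94·38 = 2)
The row with r = 2 (the gcd) gives the Bezout coefficients s = -21, t = 38.
Result: 170 · (-21) + 94 · (38) = 2.

gcd(170, 94) = 2; s = -21, t = 38 (check: 170·(-21) + 94·38 = 2).


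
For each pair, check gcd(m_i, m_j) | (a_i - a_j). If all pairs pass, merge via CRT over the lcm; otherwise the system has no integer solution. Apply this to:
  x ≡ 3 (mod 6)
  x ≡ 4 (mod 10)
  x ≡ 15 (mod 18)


Moduli 6, 10, 18 are not pairwise coprime, so CRT works modulo lcm(m_i) when all pairwise compatibility conditions hold.
Pairwise compatibility: gcd(m_i, m_j) must divide a_i - a_j for every pair.
Merge one congruence at a time:
  Start: x ≡ 3 (mod 6).
  Combine with x ≡ 4 (mod 10): gcd(6, 10) = 2, and 4 - 3 = 1 is NOT divisible by 2.
    ⇒ system is inconsistent (no integer solution).

No solution (the system is inconsistent).


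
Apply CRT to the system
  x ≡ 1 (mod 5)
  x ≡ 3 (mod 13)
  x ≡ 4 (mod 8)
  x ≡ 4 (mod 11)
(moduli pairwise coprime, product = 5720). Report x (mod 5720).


Product of moduli M = 5 · 13 · 8 · 11 = 5720.
Merge one congruence at a time:
  Start: x ≡ 1 (mod 5).
  Combine with x ≡ 3 (mod 13); new modulus lcm = 65.
    Write x = 1 + 5·t and substitute into x ≡ 3 (mod 13): 5·t ≡ 3 − 1 = 2 (mod 13).
    The inverse of 5 mod 13 is 8 (since 5·8 = 40 = 3·13 + 1), so t ≡ 8·2 = 16 ≡ 3 (mod 13).
    Then x = 1 + 5·3 = 16, valid modulo lcm(5, 13) = 65: x ≡ 16 (mod 65).
  Combine with x ≡ 4 (mod 8); new modulus lcm = 520.
    Write x = 16 + 65·t and substitute into x ≡ 4 (mod 8): 65·t ≡ 4 − 16 = -12 (mod 8).
    Reduce coefficients mod 8: 1·t ≡ 4 (mod 8).
    So t ≡ 4 (mod 8).
    Then x = 16 + 65·4 = 276, valid modulo lcm(65, 8) = 520: x ≡ 276 (mod 520).
  Combine with x ≡ 4 (mod 11); new modulus lcm = 5720.
    Write x = 276 + 520·t and substitute into x ≡ 4 (mod 11): 520·t ≡ 4 − 276 = -272 (mod 11).
    Reduce coefficients mod 11: 3·t ≡ 3 (mod 11).
    The inverse of 3 mod 11 is 4 (since 3·4 = 12 = 1·11 + 1), so t ≡ 4·3 = 12 ≡ 1 (mod 11).
    Then x = 276 + 520·1 = 796, valid modulo lcm(520, 11) = 5720: x ≡ 796 (mod 5720).
Verify against each original: 796 mod 5 = 1, 796 mod 13 = 3, 796 mod 8 = 4, 796 mod 11 = 4.

x ≡ 796 (mod 5720).


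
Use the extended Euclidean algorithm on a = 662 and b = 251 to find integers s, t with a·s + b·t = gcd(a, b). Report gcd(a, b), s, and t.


Euclidean algorithm on (662, 251) — divide until remainder is 0:
  662 = 2 · 251 + 160
  251 = 1 · 160 + 91
  160 = 1 · 91 + 69
  91 = 1 · 69 + 22
  69 = 3 · 22 + 3
  22 = 7 · 3 + 1
  3 = 3 · 1 + 0
gcd(662, 251) = 1.
Track Bezout coefficients alongside the remainders: start with r₀ = 662 = a·1 + b·0 (s = 1, t = 0) and r₁ = 251 = a·0 + b·1 (s = 0, t = 1); each new remainder r_{k+1} = r_{k-1} − q_k·r_k inherits s_{k+1} = s_{k-1} − q_k·s_k, t_{k+1} = t_{k-1} − q_k·t_k, so r_k = a·s_k + b·t_k at every step:
  q = 2: r = 160, s = 1 − 2·0 = 1, t = 0 − 2·1 = -2  (check: 662·1 + 251·(-2) = 160)
  q = 1: r = 91, s = 0 − 1·1 = -1, t = 1 − 1·(-2) = 3  (check: 662·(-1) + 251·3 = 91)
  q = 1: r = 69, s = 1 − 1·(-1) = 2, t = -2 − 1·3 = -5  (check: 662·2 + 251·(-5) = 69)
  q = 1: r = 22, s = -1 − 1·2 = -3, t = 3 − 1·(-5) = 8  (check: 662·(-3) + 251·8 = 22)
  q = 3: r = 3, s = 2 − 3·(-3) = 11, t = -5 − 3·8 = -29  (check: 662·11 + 251·(-29) = 3)
  q = 7: r = 1, s = -3 − 7·11 = -80, t = 8 − 7·(-29) = 211  (check: 662·(-80) + 251·211 = 1)
The row with r = 1 (the gcd) gives the Bezout coefficients s = -80, t = 211.
Result: 662 · (-80) + 251 · (211) = 1.

gcd(662, 251) = 1; s = -80, t = 211 (check: 662·(-80) + 251·211 = 1).


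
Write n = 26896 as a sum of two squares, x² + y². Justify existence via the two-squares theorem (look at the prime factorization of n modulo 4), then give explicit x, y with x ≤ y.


Step 1: Factor n = 26896 = 2^4 · 41^2.
Step 2: Check the mod-4 condition on each prime factor: 2 = 2 (special); 41 ≡ 1 (mod 4), exponent 2.
All primes ≡ 3 (mod 4) appear to even exponent (or don't appear), so by the two-squares theorem n IS expressible as a sum of two squares.
Step 3: Build a representation. Group n = k² · m with k = 4 and m = 41 · 41 = 1681 (a product of primes ≡ 1 (mod 4)); a representation of m scales to one of n via (k·x)² + (k·y)² = k²(x² + y²). Each prime p ≡ 1 (mod 4) is itself a sum of two squares; find a² by testing p − a² for a perfect square:
  41: 41 − 1² = 40, 41 − 2² = 37, 41 − 3² = 32, 41 − 4² = 25 = 5² ⇒ 41 = 4² + 5².
  Combine using the Brahmagupta–Fibonacci identity (a² + b²)(c² + d²) = (ac − bd)² + (ad + bc)² = (ac + bd)² + (ad − bc)²:
  41 · 41 = 1681: from (4² + 5²)(4² + 5²), take (4·4 − 5·5, 4·5 + 5·4) = (16 − 25, 20 + 20) = (-9, 40); dropping signs (only squares matter) gives (9, 40); check 9² + 40² = 81 + 1600 = 1681 ✓.
  Scale by k = 4: (4·9, 4·40) = (36, 160).
Step 4: Order so x ≤ y and verify: 36² + 160² = 1296 + 25600 = 26896 = n. ✓

n = 26896 = 36² + 160² (one valid representation with x ≤ y).


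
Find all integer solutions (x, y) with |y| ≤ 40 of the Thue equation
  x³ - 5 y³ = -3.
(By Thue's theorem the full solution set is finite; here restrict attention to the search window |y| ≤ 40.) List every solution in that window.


The equation is x³ - 5y³ = -3. For fixed y, x³ = 5·y³ − 3, so a solution requires the RHS to be a perfect cube.
Strategy: iterate y from -40 to 40, compute RHS = 5·y³ − 3, and check whether it is a (positive or negative) perfect cube.
Check small values of y:
  y = 0: RHS = -3 is not a perfect cube.
  y = 1: RHS = 2 is not a perfect cube.
  y = -1: RHS = -8 = (-2)³ ⇒ x = -2 works.
  y = 2: RHS = 37 is not a perfect cube.
  y = -2: RHS = -43 is not a perfect cube.
  y = 3: RHS = 132 is not a perfect cube.
  y = -3: RHS = -138 is not a perfect cube.
Continuing the search up to |y| = 40 finds no further solutions beyond those listed.
Collected solutions: (-2, -1).

Solutions (with |y| ≤ 40): (-2, -1).


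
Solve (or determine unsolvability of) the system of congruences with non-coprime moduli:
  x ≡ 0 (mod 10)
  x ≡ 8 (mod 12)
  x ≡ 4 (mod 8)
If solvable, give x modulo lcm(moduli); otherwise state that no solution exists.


Moduli 10, 12, 8 are not pairwise coprime, so CRT works modulo lcm(m_i) when all pairwise compatibility conditions hold.
Pairwise compatibility: gcd(m_i, m_j) must divide a_i - a_j for every pair.
Merge one congruence at a time:
  Start: x ≡ 0 (mod 10).
  Combine with x ≡ 8 (mod 12): gcd(10, 12) = 2; 8 - 0 = 8, which IS divisible by 2, so compatible.
    Write x = 0 + 10·t and substitute into x ≡ 8 (mod 12): 10·t ≡ 8 − 0 = 8 (mod 12).
    Divide the congruence (and modulus) by g = 2: 5·t ≡ 4 (mod 6).
    The inverse of 5 mod 6 is 5 (since 5·5 = 25 = 4·6 + 1), so t ≡ 5·4 = 20 ≡ 2 (mod 6).
    Then x = 0 + 10·2 = 20, valid modulo lcm(10, 12) = 60: x ≡ 20 (mod 60).
  Combine with x ≡ 4 (mod 8): gcd(60, 8) = 4; 4 - 20 = -16, which IS divisible by 4, so compatible.
    Write x = 20 + 60·t and substitute into x ≡ 4 (mod 8): 60·t ≡ 4 − 20 = -16 (mod 8).
    Divide the congruence (and modulus) by g = 4: 15·t ≡ -4 (mod 2).
    Reduce coefficients mod 2: 1·t ≡ 0 (mod 2).
    So t ≡ 0 (mod 2).
    Then x = 20 + 60·0 = 20, valid modulo lcm(60, 8) = 120: x ≡ 20 (mod 120).
Verify: 20 mod 10 = 0, 20 mod 12 = 8, 20 mod 8 = 4.

x ≡ 20 (mod 120).


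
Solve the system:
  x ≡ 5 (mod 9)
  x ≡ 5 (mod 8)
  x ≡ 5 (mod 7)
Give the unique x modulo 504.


Moduli 9, 8, 7 are pairwise coprime; by CRT there is a unique solution modulo M = 9 · 8 · 7 = 504.
Solve pairwise, accumulating the modulus:
  Start with x ≡ 5 (mod 9).
  Combine with x ≡ 5 (mod 8): since gcd(9, 8) = 1, we get a unique residue mod 72.
    Write x = 5 + 9·t and substitute into x ≡ 5 (mod 8): 9·t ≡ 5 − 5 = 0 (mod 8).
    Reduce coefficients mod 8: 1·t ≡ 0 (mod 8).
    So t ≡ 0 (mod 8).
    Then x = 5 + 9·0 = 5, valid modulo lcm(9, 8) = 72: x ≡ 5 (mod 72).
  Combine with x ≡ 5 (mod 7): since gcd(72, 7) = 1, we get a unique residue mod 504.
    Write x = 5 + 72·t and substitute into x ≡ 5 (mod 7): 72·t ≡ 5 − 5 = 0 (mod 7).
    Reduce coefficients mod 7: 2·t ≡ 0 (mod 7).
    The inverse of 2 mod 7 is 4 (since 2·4 = 8 = 1·7 + 1), so t ≡ 4·0 = 0 ≡ 0 (mod 7).
    Then x = 5 + 72·0 = 5, valid modulo lcm(72, 7) = 504: x ≡ 5 (mod 504).
Verify: 5 mod 9 = 5 ✓, 5 mod 8 = 5 ✓, 5 mod 7 = 5 ✓.

x ≡ 5 (mod 504).


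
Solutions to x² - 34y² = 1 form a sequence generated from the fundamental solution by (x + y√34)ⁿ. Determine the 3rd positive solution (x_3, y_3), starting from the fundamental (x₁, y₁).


Step 1: Find the fundamental solution (x₁, y₁) of x² - 34y² = 1.
  Expand √34 as a continued fraction. a₀ = ⌊√34⌋ = 5; iterate m_{k+1} = d_k·a_k − m_k, d_{k+1} = (34 − m_{k+1}²)/d_k, a_{k+1} = ⌊(a₀ + m_{k+1})/d_{k+1}⌋ (starting m₀ = 0, d₀ = 1), with convergents p_k = a_k·p_{k-1} + p_{k-2}, q_k = a_k·q_{k-1} + q_{k-2} (p₋₁ = 1, q₋₁ = 0):
  k = 0: a₀ = 5; p₀/q₀ = 5/1; p₀² − 34·q₀² = 25 − 34 = -9.
  k = 1: m = 5, d = 9, a = ⌊(5 + 5)/9⌋ = 1; p/q = (1·5 + 1)/(1·1 + 0) = 6/1; p² − 34·q² = 36 − 34 = 2.
  k = 2: m = 4, d = 2, a = ⌊(5 + 4)/2⌋ = 4; p/q = (4·6 + 5)/(4·1 + 1) = 29/5; p² − 34·q² = 841 − 850 = -9.
  k = 3: m = 4, d = 9, a = ⌊(5 + 4)/9⌋ = 1; p/q = (1·29 + 6)/(1·5 + 1) = 35/6; p² − 34·q² = 1225 − 1224 = 1.
  The first convergent with p² − 34·q² = 1 gives the fundamental solution (x₁, y₁) = (35, 6).
Step 2: Apply the recurrence (x_{n+1}, y_{n+1}) = (x₁x_n + 34y₁y_n, x₁y_n + y₁x_n) repeatedly.
  From (x_1, y_1) = (35, 6): x_2 = 35·35 + 34·6·6 = 2449; y_2 = 35·6 + 6·35 = 420.
  From (x_2, y_2) = (2449, 420): x_3 = 35·2449 + 34·6·420 = 171395; y_3 = 35·420 + 6·2449 = 29394.
Step 3: Verify x_3² - 34·y_3² = 29376246025 - 29376246024 = 1 (should be 1). ✓

(x_1, y_1) = (35, 6); (x_3, y_3) = (171395, 29394).


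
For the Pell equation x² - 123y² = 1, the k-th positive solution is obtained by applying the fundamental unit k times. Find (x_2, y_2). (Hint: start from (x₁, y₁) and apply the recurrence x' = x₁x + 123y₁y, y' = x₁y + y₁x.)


Step 1: Find the fundamental solution (x₁, y₁) of x² - 123y² = 1.
  Expand √123 as a continued fraction. a₀ = ⌊√123⌋ = 11; iterate m_{k+1} = d_k·a_k − m_k, d_{k+1} = (123 − m_{k+1}²)/d_k, a_{k+1} = ⌊(a₀ + m_{k+1})/d_{k+1}⌋ (starting m₀ = 0, d₀ = 1), with convergents p_k = a_k·p_{k-1} + p_{k-2}, q_k = a_k·q_{k-1} + q_{k-2} (p₋₁ = 1, q₋₁ = 0):
  k = 0: a₀ = 11; p₀/q₀ = 11/1; p₀² − 123·q₀² = 121 − 123 = -2.
  k = 1: m = 11, d = 2, a = ⌊(11 + 11)/2⌋ = 11; p/q = (11·11 + 1)/(11·1 + 0) = 122/11; p² − 123·q² = 14884 − 14883 = 1.
  The first convergent with p² − 123·q² = 1 gives the fundamental solution (x₁, y₁) = (122, 11).
Step 2: Apply the recurrence (x_{n+1}, y_{n+1}) = (x₁x_n + 123y₁y_n, x₁y_n + y₁x_n) repeatedly.
  From (x_1, y_1) = (122, 11): x_2 = 122·122 + 123·11·11 = 29767; y_2 = 122·11 + 11·122 = 2684.
Step 3: Verify x_2² - 123·y_2² = 886074289 - 886074288 = 1 (should be 1). ✓

(x_1, y_1) = (122, 11); (x_2, y_2) = (29767, 2684).


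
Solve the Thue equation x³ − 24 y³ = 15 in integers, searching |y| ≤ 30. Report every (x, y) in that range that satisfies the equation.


The equation is x³ - 24y³ = 15. For fixed y, x³ = 24·y³ + 15, so a solution requires the RHS to be a perfect cube.
Strategy: iterate y from -30 to 30, compute RHS = 24·y³ + 15, and check whether it is a (positive or negative) perfect cube.
Check small values of y:
  y = 0: RHS = 15 is not a perfect cube.
  y = 1: RHS = 39 is not a perfect cube.
  y = -1: RHS = -9 is not a perfect cube.
  y = 2: RHS = 207 is not a perfect cube.
  y = -2: RHS = -177 is not a perfect cube.
  y = 3: RHS = 663 is not a perfect cube.
  y = -3: RHS = -633 is not a perfect cube.
Continuing the search up to |y| = 30 finds no solutions either.
No (x, y) in the scanned range satisfies the equation.

No integer solutions with |y| ≤ 30.


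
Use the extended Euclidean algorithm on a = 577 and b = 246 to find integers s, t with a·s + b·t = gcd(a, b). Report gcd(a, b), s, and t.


Euclidean algorithm on (577, 246) — divide until remainder is 0:
  577 = 2 · 246 + 85
  246 = 2 · 85 + 76
  85 = 1 · 76 + 9
  76 = 8 · 9 + 4
  9 = 2 · 4 + 1
  4 = 4 · 1 + 0
gcd(577, 246) = 1.
Track Bezout coefficients alongside the remainders: start with r₀ = 577 = a·1 + b·0 (s = 1, t = 0) and r₁ = 246 = a·0 + b·1 (s = 0, t = 1); each new remainder r_{k+1} = r_{k-1} − q_k·r_k inherits s_{k+1} = s_{k-1} − q_k·s_k, t_{k+1} = t_{k-1} − q_k·t_k, so r_k = a·s_k + b·t_k at every step:
  q = 2: r = 85, s = 1 − 2·0 = 1, t = 0 − 2·1 = -2  (check: 577·1 + 246·(-2) = 85)
  q = 2: r = 76, s = 0 − 2·1 = -2, t = 1 − 2·(-2) = 5  (check: 577·(-2) + 246·5 = 76)
  q = 1: r = 9, s = 1 − 1·(-2) = 3, t = -2 − 1·5 = -7  (check: 577·3 + 246·(-7) = 9)
  q = 8: r = 4, s = -2 − 8·3 = -26, t = 5 − 8·(-7) = 61  (check: 577·(-26) + 246·61 = 4)
  q = 2: r = 1, s = 3 − 2·(-26) = 55, t = -7 − 2·61 = -129  (check: 577·55 + 246·(-129) = 1)
The row with r = 1 (the gcd) gives the Bezout coefficients s = 55, t = -129.
Result: 577 · (55) + 246 · (-129) = 1.

gcd(577, 246) = 1; s = 55, t = -129 (check: 577·55 + 246·(-129) = 1).


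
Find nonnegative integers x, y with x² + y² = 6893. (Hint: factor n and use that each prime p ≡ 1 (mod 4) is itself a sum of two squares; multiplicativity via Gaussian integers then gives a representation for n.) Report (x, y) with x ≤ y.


Step 1: Factor n = 6893 = 61 · 113.
Step 2: Check the mod-4 condition on each prime factor: 61 ≡ 1 (mod 4), exponent 1; 113 ≡ 1 (mod 4), exponent 1.
All primes ≡ 3 (mod 4) appear to even exponent (or don't appear), so by the two-squares theorem n IS expressible as a sum of two squares.
Step 3: Build a representation. Here n = 61 · 113 is a product of primes ≡ 1 (mod 4). Each prime p ≡ 1 (mod 4) is itself a sum of two squares; find a² by testing p − a² for a perfect square:
  61: 61 − 1² = 60, 61 − 2² = 57, 61 − 3² = 52, 61 − 4² = 45, 61 − 5² = 36 = 6² ⇒ 61 = 5² + 6².
  113: 113 − 1² = 112, 113 − 2² = 109, 113 − 3² = 104, 113 − 4² = 97, 113 − 5² = 88, 113 − 6² = 77, 113 − 7² = 64 = 8² ⇒ 113 = 7² + 8².
  Combine using the Brahmagupta–Fibonacci identity (a² + b²)(c² + d²) = (ac − bd)² + (ad + bc)² = (ac + bd)² + (ad − bc)²:
  61 · 113 = 6893: from (5² + 6²)(7² + 8²), take (5·7 − 6·8, 5·8 + 6·7) = (35 − 48, 40 + 42) = (-13, 82); dropping signs (only squares matter) gives (13, 82); check 13² + 82² = 169 + 6724 = 6893 ✓.
Step 4: Order so x ≤ y and verify: 13² + 82² = 169 + 6724 = 6893 = n. ✓

n = 6893 = 13² + 82² (one valid representation with x ≤ y).


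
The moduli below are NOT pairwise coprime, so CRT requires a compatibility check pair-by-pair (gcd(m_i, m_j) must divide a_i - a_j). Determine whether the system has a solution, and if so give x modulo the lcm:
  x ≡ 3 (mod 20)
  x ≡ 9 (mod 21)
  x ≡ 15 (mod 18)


Moduli 20, 21, 18 are not pairwise coprime, so CRT works modulo lcm(m_i) when all pairwise compatibility conditions hold.
Pairwise compatibility: gcd(m_i, m_j) must divide a_i - a_j for every pair.
Merge one congruence at a time:
  Start: x ≡ 3 (mod 20).
  Combine with x ≡ 9 (mod 21): gcd(20, 21) = 1; 9 - 3 = 6, which IS divisible by 1, so compatible.
    Write x = 3 + 20·t and substitute into x ≡ 9 (mod 21): 20·t ≡ 9 − 3 = 6 (mod 21).
    The inverse of 20 mod 21 is 20 (since 20·20 = 400 = 19·21 + 1), so t ≡ 20·6 = 120 ≡ 15 (mod 21).
    Then x = 3 + 20·15 = 303, valid modulo lcm(20, 21) = 420: x ≡ 303 (mod 420).
  Combine with x ≡ 15 (mod 18): gcd(420, 18) = 6; 15 - 303 = -288, which IS divisible by 6, so compatible.
    Write x = 303 + 420·t and substitute into x ≡ 15 (mod 18): 420·t ≡ 15 − 303 = -288 (mod 18).
    Divide the congruence (and modulus) by g = 6: 70·t ≡ -48 (mod 3).
    Reduce coefficients mod 3: 1·t ≡ 0 (mod 3).
    So t ≡ 0 (mod 3).
    Then x = 303 + 420·0 = 303, valid modulo lcm(420, 18) = 1260: x ≡ 303 (mod 1260).
Verify: 303 mod 20 = 3, 303 mod 21 = 9, 303 mod 18 = 15.

x ≡ 303 (mod 1260).


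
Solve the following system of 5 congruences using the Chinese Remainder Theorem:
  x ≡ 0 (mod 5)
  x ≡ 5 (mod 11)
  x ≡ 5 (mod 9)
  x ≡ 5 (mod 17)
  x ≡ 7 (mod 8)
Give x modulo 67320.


Product of moduli M = 5 · 11 · 9 · 17 · 8 = 67320.
Merge one congruence at a time:
  Start: x ≡ 0 (mod 5).
  Combine with x ≡ 5 (mod 11); new modulus lcm = 55.
    Write x = 0 + 5·t and substitute into x ≡ 5 (mod 11): 5·t ≡ 5 − 0 = 5 (mod 11).
    The inverse of 5 mod 11 is 9 (since 5·9 = 45 = 4·11 + 1), so t ≡ 9·5 = 45 ≡ 1 (mod 11).
    Then x = 0 + 5·1 = 5, valid modulo lcm(5, 11) = 55: x ≡ 5 (mod 55).
  Combine with x ≡ 5 (mod 9); new modulus lcm = 495.
    Write x = 5 + 55·t and substitute into x ≡ 5 (mod 9): 55·t ≡ 5 − 5 = 0 (mod 9).
    Reduce coefficients mod 9: 1·t ≡ 0 (mod 9).
    So t ≡ 0 (mod 9).
    Then x = 5 + 55·0 = 5, valid modulo lcm(55, 9) = 495: x ≡ 5 (mod 495).
  Combine with x ≡ 5 (mod 17); new modulus lcm = 8415.
    Write x = 5 + 495·t and substitute into x ≡ 5 (mod 17): 495·t ≡ 5 − 5 = 0 (mod 17).
    Reduce coefficients mod 17: 2·t ≡ 0 (mod 17).
    The inverse of 2 mod 17 is 9 (since 2·9 = 18 = 1·17 + 1), so t ≡ 9·0 = 0 ≡ 0 (mod 17).
    Then x = 5 + 495·0 = 5, valid modulo lcm(495, 17) = 8415: x ≡ 5 (mod 8415).
  Combine with x ≡ 7 (mod 8); new modulus lcm = 67320.
    Write x = 5 + 8415·t and substitute into x ≡ 7 (mod 8): 8415·t ≡ 7 − 5 = 2 (mod 8).
    Reduce coefficients mod 8: 7·t ≡ 2 (mod 8).
    The inverse of 7 mod 8 is 7 (since 7·7 = 49 = 6·8 + 1), so t ≡ 7·2 = 14 ≡ 6 (mod 8).
    Then x = 5 + 8415·6 = 50495, valid modulo lcm(8415, 8) = 67320: x ≡ 50495 (mod 67320).
Verify against each original: 50495 mod 5 = 0, 50495 mod 11 = 5, 50495 mod 9 = 5, 50495 mod 17 = 5, 50495 mod 8 = 7.

x ≡ 50495 (mod 67320).
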